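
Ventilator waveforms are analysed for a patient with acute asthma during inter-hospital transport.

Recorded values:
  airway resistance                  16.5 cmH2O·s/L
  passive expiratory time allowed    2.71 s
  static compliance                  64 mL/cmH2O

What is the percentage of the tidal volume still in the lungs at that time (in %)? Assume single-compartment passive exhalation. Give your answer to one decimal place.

τ = R × C = 16.5 × 64 mL/cmH2O = 16.5 × 0.064 L/cmH2O = 1.056 s.
Passive exhalation: V(t)/V₀ = e^(−t/τ) = e^(−2.71/1.056) = 0.07682.
Fraction remaining = 0.07682 → 7.682%.

7.7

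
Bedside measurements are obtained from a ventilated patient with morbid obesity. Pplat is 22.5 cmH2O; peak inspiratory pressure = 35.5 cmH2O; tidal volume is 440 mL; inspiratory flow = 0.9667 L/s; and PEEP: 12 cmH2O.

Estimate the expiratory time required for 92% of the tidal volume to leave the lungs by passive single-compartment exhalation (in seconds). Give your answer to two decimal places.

1.42

R = (PIP − Pplat)/V̇ = (35.5 − 22.5) / 0.9667 = 13.0/0.9667 = 13.448 cmH2O·s/L.
C = Vt/(Pplat − PEEP) = 440.0 / (22.5 − 12) = 440.0/10.5 = 41.905 mL/cmH2O.
τ = R × C = 13.448 × 0.04191 L/cmH2O = 0.5636 s.
t = −τ·ln(1 − 0.92) = −0.5636·ln(0.08) = 1.424 s.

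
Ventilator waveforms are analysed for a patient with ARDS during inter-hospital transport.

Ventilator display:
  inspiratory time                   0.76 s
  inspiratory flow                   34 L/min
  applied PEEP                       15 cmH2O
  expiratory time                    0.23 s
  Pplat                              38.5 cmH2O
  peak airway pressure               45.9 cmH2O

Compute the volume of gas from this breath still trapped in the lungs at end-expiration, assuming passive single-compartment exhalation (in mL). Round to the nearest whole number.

Flow: 34 L/min ÷ 60 = 0.5667 L/s.
Vt = flow × Ti = 0.5667 L/s × 0.76 s × 1000 mL/L = 430.69 mL.
R = (PIP − Pplat)/V̇ = (45.9 − 38.5) / 0.5667 = 7.4/0.5667 = 13.058 cmH2O·s/L.
C = Vt/(Pplat − PEEP) = 430.69 / (38.5 − 15) = 430.69/23.5 = 18.327 mL/cmH2O.
τ = R × C = 13.058 × 0.01833 L/cmH2O = 0.2394 s.
Fraction remaining = e^(−Te/τ) = e^(−0.23/0.2394) = 0.3826.
Trapped volume = 430.69 × 0.3826 = 164.78 mL.

165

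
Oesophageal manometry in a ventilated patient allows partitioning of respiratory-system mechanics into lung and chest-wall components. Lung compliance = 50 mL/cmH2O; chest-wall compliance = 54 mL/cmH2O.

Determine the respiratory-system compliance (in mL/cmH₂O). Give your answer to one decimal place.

26.0

Lung and chest wall are elastances in series: 1/Crs = 1/CL + 1/Ccw.
1/Crs = 1/50 + 1/54 = 0.03852.
Crs = 25.961 mL/cmH2O.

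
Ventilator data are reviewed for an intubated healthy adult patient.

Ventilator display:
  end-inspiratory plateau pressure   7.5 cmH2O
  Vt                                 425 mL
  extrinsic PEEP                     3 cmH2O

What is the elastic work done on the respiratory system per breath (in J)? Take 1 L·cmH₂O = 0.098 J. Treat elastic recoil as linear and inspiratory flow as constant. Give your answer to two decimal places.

0.09

Elastic work ≈ ½ × (Pplat − PEEP) × Vt = 0.5 × (7.5 − 3) × 0.425 L = 0.5 × 4.5 × 0.425 = 0.9563 L·cmH2O.
× 0.098 J/(L·cmH2O) → 0.09372 J.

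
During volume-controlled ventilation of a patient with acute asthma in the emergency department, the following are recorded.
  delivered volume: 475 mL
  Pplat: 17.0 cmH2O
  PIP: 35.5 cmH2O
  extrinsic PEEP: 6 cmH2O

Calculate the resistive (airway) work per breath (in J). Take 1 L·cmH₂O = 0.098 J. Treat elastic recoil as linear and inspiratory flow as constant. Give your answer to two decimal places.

0.86

With constant inspiratory flow the resistive pressure is constant at PIP − Pplat = 35.5 − 17.0 = 18.5 cmH2O, so resistive work = 18.5 × 0.475 = 8.788 L·cmH2O.
× 0.098 J/(L·cmH2O) → 0.8612 J.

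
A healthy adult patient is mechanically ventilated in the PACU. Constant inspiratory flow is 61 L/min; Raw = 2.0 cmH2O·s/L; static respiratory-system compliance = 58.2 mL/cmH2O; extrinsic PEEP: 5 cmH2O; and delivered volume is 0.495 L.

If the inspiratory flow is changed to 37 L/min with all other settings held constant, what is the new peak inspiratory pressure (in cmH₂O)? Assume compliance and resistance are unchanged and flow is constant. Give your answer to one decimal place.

Flow: 61 L/min ÷ 60 = 1.0167 L/s.
New flow: 37 L/min ÷ 60 = 0.6167 L/s.
PIP = Vt/C + R·V̇ + PEEP (constant-flow equation of motion).
Only the resistive term changes: ΔPIP = R × ΔV̇ = 2.0 × (0.6167 − 1.0167) = 2.0 × -0.4 = -0.8 cmH2O.
Original PIP = 495/58.2 + 2.0×1.0167 + 5 = 15.539 cmH2O; new PIP = 15.539 + (-0.8) = 14.739 cmH2O.

14.7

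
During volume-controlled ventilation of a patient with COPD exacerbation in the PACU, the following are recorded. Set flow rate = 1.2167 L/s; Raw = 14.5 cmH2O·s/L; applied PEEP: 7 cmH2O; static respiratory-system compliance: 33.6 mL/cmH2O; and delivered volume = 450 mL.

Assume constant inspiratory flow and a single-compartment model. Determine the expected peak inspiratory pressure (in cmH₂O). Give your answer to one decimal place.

Equation of motion (constant flow): PIP = Vt/C + R·V̇ + PEEP.
PIP = 450/33.6 + 14.5×1.2167 + 7 = 13.393 + 17.642 + 7 = 38.035 cmH2O.

38.0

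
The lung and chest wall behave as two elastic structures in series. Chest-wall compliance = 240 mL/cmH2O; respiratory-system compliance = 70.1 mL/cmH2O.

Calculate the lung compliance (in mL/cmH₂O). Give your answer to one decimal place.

99.0

1/CL = 1/Crs − 1/Ccw.
1/CL = 1/70.1 − 1/240 = 0.0101.
CL = 99.01 mL/cmH2O.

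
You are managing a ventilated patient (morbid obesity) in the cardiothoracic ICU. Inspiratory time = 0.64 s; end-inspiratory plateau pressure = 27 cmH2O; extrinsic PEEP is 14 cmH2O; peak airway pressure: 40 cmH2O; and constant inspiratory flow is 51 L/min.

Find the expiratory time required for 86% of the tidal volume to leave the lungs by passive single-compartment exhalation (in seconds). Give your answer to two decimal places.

Flow: 51 L/min ÷ 60 = 0.85 L/s.
Vt = flow × Ti = 0.85 L/s × 0.64 s × 1000 mL/L = 544.0 mL.
R = (PIP − Pplat)/V̇ = (40 − 27) / 0.85 = 13.0/0.85 = 15.294 cmH2O·s/L.
C = Vt/(Pplat − PEEP) = 544.0 / (27 − 14) = 544.0/13.0 = 41.846 mL/cmH2O.
τ = R × C = 15.294 × 0.04185 L/cmH2O = 0.6401 s.
t = −τ·ln(1 − 0.86) = −0.6401·ln(0.14) = 1.259 s.

1.26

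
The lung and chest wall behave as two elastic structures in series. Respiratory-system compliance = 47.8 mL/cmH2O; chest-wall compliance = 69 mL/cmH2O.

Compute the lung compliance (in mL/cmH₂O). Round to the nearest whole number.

1/CL = 1/Crs − 1/Ccw.
1/CL = 1/47.8 − 1/69 = 0.006428.
CL = 155.57 mL/cmH2O.

156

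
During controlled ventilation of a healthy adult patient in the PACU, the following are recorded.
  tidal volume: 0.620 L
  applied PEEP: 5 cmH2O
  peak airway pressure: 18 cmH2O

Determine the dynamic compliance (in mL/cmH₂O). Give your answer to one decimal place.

Dynamic compliance = Vt / (PIP − PEEP) = 620 / (18 − 5) = 620 / 13.0 = 47.692 mL/cmH2O.

47.7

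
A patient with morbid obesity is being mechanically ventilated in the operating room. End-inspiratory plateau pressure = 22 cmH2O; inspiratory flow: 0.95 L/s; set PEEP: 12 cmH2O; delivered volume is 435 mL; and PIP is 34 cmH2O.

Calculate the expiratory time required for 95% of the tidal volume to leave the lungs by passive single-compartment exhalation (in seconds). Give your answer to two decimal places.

R = (PIP − Pplat)/V̇ = (34 − 22) / 0.95 = 12.0/0.95 = 12.632 cmH2O·s/L.
C = Vt/(Pplat − PEEP) = 435.0 / (22 − 12) = 435.0/10.0 = 43.5 mL/cmH2O.
τ = R × C = 12.632 × 0.0435 L/cmH2O = 0.5495 s.
t = −τ·ln(1 − 0.95) = −0.5495·ln(0.05) = 1.646 s.

1.65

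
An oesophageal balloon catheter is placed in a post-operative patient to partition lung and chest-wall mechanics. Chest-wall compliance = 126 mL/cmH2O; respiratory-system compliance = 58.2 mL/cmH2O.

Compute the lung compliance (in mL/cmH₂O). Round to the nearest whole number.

1/CL = 1/Crs − 1/Ccw.
1/CL = 1/58.2 − 1/126 = 0.009246.
CL = 108.15 mL/cmH2O.

108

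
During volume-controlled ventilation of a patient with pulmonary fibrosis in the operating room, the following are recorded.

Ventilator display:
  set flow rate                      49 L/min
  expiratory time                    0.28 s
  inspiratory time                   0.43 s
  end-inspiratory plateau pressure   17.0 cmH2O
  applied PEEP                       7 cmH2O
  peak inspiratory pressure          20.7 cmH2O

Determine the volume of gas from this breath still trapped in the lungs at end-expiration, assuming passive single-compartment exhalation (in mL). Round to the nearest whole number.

Flow: 49 L/min ÷ 60 = 0.8167 L/s.
Vt = flow × Ti = 0.8167 L/s × 0.43 s × 1000 mL/L = 351.18 mL.
R = (PIP − Pplat)/V̇ = (20.7 − 17.0) / 0.8167 = 3.7/0.8167 = 4.53 cmH2O·s/L.
C = Vt/(Pplat − PEEP) = 351.18 / (17.0 − 7) = 351.18/10.0 = 35.118 mL/cmH2O.
τ = R × C = 4.53 × 0.03512 L/cmH2O = 0.1591 s.
Fraction remaining = e^(−Te/τ) = e^(−0.28/0.1591) = 0.1721.
Trapped volume = 351.18 × 0.1721 = 60.438 mL.

60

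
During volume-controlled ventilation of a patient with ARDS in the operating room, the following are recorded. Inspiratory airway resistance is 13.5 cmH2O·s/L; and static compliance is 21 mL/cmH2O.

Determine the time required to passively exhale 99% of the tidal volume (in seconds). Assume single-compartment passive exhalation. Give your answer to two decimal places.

1.31

τ = R × C = 13.5 × 21 mL/cmH2O = 13.5 × 0.021 L/cmH2O = 0.2835 s.
Exhaled fraction f = 1 − e^(−t/τ) → t = −τ·ln(1 − f) = −0.2835·ln(0.01) = 1.306 s.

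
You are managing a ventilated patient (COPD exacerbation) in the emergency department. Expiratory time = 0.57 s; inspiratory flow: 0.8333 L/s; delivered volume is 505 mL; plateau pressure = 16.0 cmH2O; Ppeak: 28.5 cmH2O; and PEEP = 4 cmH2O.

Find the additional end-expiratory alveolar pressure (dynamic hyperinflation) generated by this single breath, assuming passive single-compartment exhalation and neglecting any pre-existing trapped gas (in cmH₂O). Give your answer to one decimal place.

R = (PIP − Pplat)/V̇ = (28.5 − 16.0) / 0.8333 = 12.5/0.8333 = 15.001 cmH2O·s/L.
C = Vt/(Pplat − PEEP) = 505.0 / (16.0 − 4) = 505.0/12.0 = 42.083 mL/cmH2O.
τ = R × C = 15.001 × 0.04208 L/cmH2O = 0.6312 s.
Fraction remaining = e^(−Te/τ) = e^(−0.57/0.6312) = 0.4053; trapped volume = 505.0 × 0.4053 = 204.68 mL.
Additional alveolar pressure from trapping ≈ V_trapped / C = 204.68 / 42.083 = 4.864 cmH2O.

4.9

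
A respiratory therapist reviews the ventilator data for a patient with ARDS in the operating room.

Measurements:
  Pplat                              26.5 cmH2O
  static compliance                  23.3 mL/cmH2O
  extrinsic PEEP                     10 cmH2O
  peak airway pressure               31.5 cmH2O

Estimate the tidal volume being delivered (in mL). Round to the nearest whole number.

384

Vt = Cstat × (Pplat − PEEP) = 23.3 × (26.5 − 10) = 23.3 × 16.5 = 384.45 mL.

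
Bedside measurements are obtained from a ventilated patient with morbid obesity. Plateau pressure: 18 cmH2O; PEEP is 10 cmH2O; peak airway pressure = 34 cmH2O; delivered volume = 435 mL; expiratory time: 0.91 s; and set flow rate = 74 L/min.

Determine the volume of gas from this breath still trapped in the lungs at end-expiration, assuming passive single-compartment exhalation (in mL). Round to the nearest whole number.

120

Flow: 74 L/min ÷ 60 = 1.2333 L/s.
R = (PIP − Pplat)/V̇ = (34 − 18) / 1.2333 = 16.0/1.2333 = 12.973 cmH2O·s/L.
C = Vt/(Pplat − PEEP) = 435.0 / (18 − 10) = 435.0/8.0 = 54.375 mL/cmH2O.
τ = R × C = 12.973 × 0.05438 L/cmH2O = 0.7055 s.
Fraction remaining = e^(−Te/τ) = e^(−0.91/0.7055) = 0.2753.
Trapped volume = 435.0 × 0.2753 = 119.76 mL.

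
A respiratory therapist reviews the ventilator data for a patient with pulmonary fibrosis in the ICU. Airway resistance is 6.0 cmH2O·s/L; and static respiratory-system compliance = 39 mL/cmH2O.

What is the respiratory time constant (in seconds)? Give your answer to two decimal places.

τ = R × C = 6.0 × 39 mL/cmH2O = 6.0 × 0.039 L/cmH2O = 0.234 s.

0.23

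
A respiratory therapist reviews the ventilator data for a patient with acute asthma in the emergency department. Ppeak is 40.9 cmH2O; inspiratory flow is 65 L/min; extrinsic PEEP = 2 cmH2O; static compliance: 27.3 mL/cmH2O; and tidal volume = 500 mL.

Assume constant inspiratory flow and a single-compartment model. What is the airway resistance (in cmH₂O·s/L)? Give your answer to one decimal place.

19.0

Flow: 65 L/min ÷ 60 = 1.0833 L/s.
Equation of motion (constant flow): PIP = Vt/C + R·V̇ + PEEP.
R·V̇ = PIP − Vt/C − PEEP = 40.9 − 500/27.3 − 2 = 40.9 − 18.315 − 2 = 20.585 cmH2O.
R = 20.585 / 1.0833 = 19.002 cmH2O·s/L.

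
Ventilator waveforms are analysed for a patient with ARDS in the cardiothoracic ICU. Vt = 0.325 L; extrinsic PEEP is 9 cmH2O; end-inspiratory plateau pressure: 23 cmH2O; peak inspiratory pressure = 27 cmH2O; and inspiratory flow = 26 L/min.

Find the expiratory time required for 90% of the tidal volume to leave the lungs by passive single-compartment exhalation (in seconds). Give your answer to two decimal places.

0.49

Flow: 26 L/min ÷ 60 = 0.4333 L/s.
R = (PIP − Pplat)/V̇ = (27 − 23) / 0.4333 = 4.0/0.4333 = 9.231 cmH2O·s/L.
C = Vt/(Pplat − PEEP) = 325.0 / (23 − 9) = 325.0/14.0 = 23.214 mL/cmH2O.
τ = R × C = 9.231 × 0.02321 L/cmH2O = 0.2143 s.
t = −τ·ln(1 − 0.90) = −0.2143·ln(0.1) = 0.4934 s.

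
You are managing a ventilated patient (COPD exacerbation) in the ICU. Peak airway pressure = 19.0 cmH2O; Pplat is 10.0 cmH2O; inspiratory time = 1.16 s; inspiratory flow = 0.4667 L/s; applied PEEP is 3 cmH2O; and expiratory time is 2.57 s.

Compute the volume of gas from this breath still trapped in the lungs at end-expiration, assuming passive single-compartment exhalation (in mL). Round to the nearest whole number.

Vt = flow × Ti = 0.4667 L/s × 1.16 s × 1000 mL/L = 541.37 mL.
R = (PIP − Pplat)/V̇ = (19.0 − 10.0) / 0.4667 = 9.0/0.4667 = 19.284 cmH2O·s/L.
C = Vt/(Pplat − PEEP) = 541.37 / (10.0 − 3) = 541.37/7.0 = 77.339 mL/cmH2O.
τ = R × C = 19.284 × 0.07734 L/cmH2O = 1.491 s.
Fraction remaining = e^(−Te/τ) = e^(−2.57/1.491) = 0.1784.
Trapped volume = 541.37 × 0.1784 = 96.58 mL.

97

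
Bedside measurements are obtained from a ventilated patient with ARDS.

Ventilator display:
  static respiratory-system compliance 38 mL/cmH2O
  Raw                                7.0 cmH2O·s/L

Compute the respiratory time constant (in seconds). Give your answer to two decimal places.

0.27

τ = R × C = 7.0 × 38 mL/cmH2O = 7.0 × 0.038 L/cmH2O = 0.266 s.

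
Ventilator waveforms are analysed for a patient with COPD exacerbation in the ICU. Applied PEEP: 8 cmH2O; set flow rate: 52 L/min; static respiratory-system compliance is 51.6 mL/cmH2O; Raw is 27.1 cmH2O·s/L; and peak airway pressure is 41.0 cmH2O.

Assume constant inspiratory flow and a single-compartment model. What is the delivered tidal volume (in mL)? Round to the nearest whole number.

Flow: 52 L/min ÷ 60 = 0.8667 L/s.
Equation of motion (constant flow): PIP = Vt/C + R·V̇ + PEEP.
Vt/C = PIP − R·V̇ − PEEP = 41.0 − 23.488 − 8 = 9.512 cmH2O.
Vt = C × 9.512 = 51.6 × 9.512 = 490.82 mL.

491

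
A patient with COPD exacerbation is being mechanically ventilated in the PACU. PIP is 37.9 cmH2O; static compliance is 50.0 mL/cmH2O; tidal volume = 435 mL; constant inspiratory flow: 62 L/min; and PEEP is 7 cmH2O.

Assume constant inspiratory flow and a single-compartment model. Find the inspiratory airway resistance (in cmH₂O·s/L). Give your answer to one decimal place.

21.5

Flow: 62 L/min ÷ 60 = 1.0333 L/s.
Equation of motion (constant flow): PIP = Vt/C + R·V̇ + PEEP.
R·V̇ = PIP − Vt/C − PEEP = 37.9 − 435/50.0 − 7 = 37.9 − 8.7 − 7 = 22.2 cmH2O.
R = 22.2 / 1.0333 = 21.485 cmH2O·s/L.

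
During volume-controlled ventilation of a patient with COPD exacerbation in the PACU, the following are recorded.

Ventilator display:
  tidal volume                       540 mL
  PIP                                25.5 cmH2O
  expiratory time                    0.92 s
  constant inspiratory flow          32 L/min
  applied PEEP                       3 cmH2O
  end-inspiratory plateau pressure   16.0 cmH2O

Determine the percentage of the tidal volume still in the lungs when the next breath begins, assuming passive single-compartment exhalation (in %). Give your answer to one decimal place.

Flow: 32 L/min ÷ 60 = 0.5333 L/s.
R = (PIP − Pplat)/V̇ = (25.5 − 16.0) / 0.5333 = 9.5/0.5333 = 17.814 cmH2O·s/L.
C = Vt/(Pplat − PEEP) = 540.0 / (16.0 − 3) = 540.0/13.0 = 41.538 mL/cmH2O.
τ = R × C = 17.814 × 0.04154 L/cmH2O = 0.74 s.
Fraction remaining at end-expiration = e^(−Te/τ) = e^(−0.92/0.74) = 0.2884 → 28.84%.

28.8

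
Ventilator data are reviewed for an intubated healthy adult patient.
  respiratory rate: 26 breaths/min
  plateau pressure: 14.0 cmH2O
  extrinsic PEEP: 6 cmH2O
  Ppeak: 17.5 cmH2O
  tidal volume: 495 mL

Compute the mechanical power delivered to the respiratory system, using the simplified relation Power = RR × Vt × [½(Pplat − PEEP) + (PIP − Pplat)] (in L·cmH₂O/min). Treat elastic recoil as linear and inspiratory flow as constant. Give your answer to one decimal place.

Per-breath work = Vt × [½(Pplat−PEEP) + (PIP−Pplat)] = 0.495 × [0.5×8.0 + 3.5] = 0.495 × 7.5 = 3.713 L·cmH2O.
Power = 26 × 3.713 = 96.538 L·cmH2O/min.

96.5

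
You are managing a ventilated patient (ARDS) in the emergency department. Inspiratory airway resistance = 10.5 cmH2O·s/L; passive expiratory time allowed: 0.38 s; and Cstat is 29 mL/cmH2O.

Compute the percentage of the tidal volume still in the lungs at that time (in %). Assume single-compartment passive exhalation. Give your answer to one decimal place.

τ = R × C = 10.5 × 29 mL/cmH2O = 10.5 × 0.029 L/cmH2O = 0.3045 s.
Passive exhalation: V(t)/V₀ = e^(−t/τ) = e^(−0.38/0.3045) = 0.2871.
Fraction remaining = 0.2871 → 28.71%.

28.7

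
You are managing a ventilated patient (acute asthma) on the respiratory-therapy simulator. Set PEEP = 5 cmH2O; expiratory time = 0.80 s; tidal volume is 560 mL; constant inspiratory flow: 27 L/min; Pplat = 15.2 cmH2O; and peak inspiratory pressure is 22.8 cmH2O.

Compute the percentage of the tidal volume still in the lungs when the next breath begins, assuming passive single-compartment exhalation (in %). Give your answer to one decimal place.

42.2

Flow: 27 L/min ÷ 60 = 0.45 L/s.
R = (PIP − Pplat)/V̇ = (22.8 − 15.2) / 0.45 = 7.6/0.45 = 16.889 cmH2O·s/L.
C = Vt/(Pplat − PEEP) = 560.0 / (15.2 − 5) = 560.0/10.2 = 54.902 mL/cmH2O.
τ = R × C = 16.889 × 0.0549 L/cmH2O = 0.9272 s.
Fraction remaining at end-expiration = e^(−Te/τ) = e^(−0.80/0.9272) = 0.422 → 42.2%.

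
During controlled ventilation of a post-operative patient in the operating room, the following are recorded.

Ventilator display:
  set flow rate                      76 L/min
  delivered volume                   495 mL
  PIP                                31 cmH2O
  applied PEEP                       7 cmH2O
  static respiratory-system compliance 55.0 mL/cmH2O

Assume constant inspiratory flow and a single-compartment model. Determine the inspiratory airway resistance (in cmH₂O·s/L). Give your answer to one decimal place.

11.8

Flow: 76 L/min ÷ 60 = 1.2667 L/s.
Equation of motion (constant flow): PIP = Vt/C + R·V̇ + PEEP.
R·V̇ = PIP − Vt/C − PEEP = 31 − 495/55.0 − 7 = 31 − 9.0 − 7 = 15.0 cmH2O.
R = 15.0 / 1.2667 = 11.842 cmH2O·s/L.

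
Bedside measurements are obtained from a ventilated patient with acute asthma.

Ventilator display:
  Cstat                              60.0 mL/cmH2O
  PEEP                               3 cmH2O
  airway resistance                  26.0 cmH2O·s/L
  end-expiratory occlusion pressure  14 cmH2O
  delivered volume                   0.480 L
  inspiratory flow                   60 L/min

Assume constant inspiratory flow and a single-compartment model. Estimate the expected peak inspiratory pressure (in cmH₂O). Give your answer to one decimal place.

48.0

Flow: 60 L/min ÷ 60 = 1 L/s.
Total PEEP = 14 cmH2O (set 3 + intrinsic 11); this is the baseline alveolar pressure.
Equation of motion (constant flow): PIP = Vt/C + R·V̇ + PEEP.
PIP = 480/60.0 + 26.0×1 + 14 = 8.0 + 26.0 + 14 = 48.0 cmH2O.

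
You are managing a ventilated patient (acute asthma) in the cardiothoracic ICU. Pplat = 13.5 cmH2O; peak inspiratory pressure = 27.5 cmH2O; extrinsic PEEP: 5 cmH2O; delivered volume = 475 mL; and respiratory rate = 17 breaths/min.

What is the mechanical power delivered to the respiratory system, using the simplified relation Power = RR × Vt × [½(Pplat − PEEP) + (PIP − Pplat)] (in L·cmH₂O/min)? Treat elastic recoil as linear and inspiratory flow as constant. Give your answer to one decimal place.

147.4

Per-breath work = Vt × [½(Pplat−PEEP) + (PIP−Pplat)] = 0.475 × [0.5×8.5 + 14.0] = 0.475 × 18.25 = 8.669 L·cmH2O.
Power = 17 × 8.669 = 147.37 L·cmH2O/min.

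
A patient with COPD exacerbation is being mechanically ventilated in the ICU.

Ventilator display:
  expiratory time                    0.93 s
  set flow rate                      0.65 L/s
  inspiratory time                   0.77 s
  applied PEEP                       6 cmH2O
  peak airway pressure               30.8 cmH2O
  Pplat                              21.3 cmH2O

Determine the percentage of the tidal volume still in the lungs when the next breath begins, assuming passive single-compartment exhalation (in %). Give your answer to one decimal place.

Vt = flow × Ti = 0.65 L/s × 0.77 s × 1000 mL/L = 500.5 mL.
R = (PIP − Pplat)/V̇ = (30.8 − 21.3) / 0.65 = 9.5/0.65 = 14.615 cmH2O·s/L.
C = Vt/(Pplat − PEEP) = 500.5 / (21.3 − 6) = 500.5/15.3 = 32.712 mL/cmH2O.
τ = R × C = 14.615 × 0.03271 L/cmH2O = 0.4781 s.
Fraction remaining at end-expiration = e^(−Te/τ) = e^(−0.93/0.4781) = 0.143 → 14.3%.

14.3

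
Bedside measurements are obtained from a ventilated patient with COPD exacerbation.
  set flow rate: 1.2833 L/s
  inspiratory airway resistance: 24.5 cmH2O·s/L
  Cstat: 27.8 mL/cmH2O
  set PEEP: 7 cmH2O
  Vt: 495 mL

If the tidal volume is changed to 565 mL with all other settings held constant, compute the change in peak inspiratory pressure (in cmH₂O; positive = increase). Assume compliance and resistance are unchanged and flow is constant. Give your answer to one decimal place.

PIP = Vt/C + R·V̇ + PEEP (constant-flow equation of motion).
Only the elastic term changes: ΔPIP = ΔVt / C = (565 − 495) / 27.8 = 2.518 cmH2O.

2.5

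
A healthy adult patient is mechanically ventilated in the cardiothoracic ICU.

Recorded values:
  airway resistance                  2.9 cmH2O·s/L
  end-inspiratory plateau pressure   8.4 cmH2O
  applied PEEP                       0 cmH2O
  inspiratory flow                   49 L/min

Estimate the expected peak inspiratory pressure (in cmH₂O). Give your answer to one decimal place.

Flow: 49 L/min ÷ 60 = 0.8167 L/s.
PIP = Pplat + Raw × flow = 8.4 + 2.9 × 0.8167 = 8.4 + 2.368 = 10.768 cmH2O.

10.8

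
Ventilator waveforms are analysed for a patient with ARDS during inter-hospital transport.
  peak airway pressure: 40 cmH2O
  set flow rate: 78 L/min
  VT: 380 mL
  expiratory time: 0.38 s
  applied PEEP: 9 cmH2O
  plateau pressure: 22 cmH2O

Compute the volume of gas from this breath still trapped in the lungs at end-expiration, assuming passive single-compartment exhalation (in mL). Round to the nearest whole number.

149

Flow: 78 L/min ÷ 60 = 1.3 L/s.
R = (PIP − Pplat)/V̇ = (40 − 22) / 1.3 = 18.0/1.3 = 13.846 cmH2O·s/L.
C = Vt/(Pplat − PEEP) = 380.0 / (22 − 9) = 380.0/13.0 = 29.231 mL/cmH2O.
τ = R × C = 13.846 × 0.02923 L/cmH2O = 0.4047 s.
Fraction remaining = e^(−Te/τ) = e^(−0.38/0.4047) = 0.391.
Trapped volume = 380.0 × 0.391 = 148.58 mL.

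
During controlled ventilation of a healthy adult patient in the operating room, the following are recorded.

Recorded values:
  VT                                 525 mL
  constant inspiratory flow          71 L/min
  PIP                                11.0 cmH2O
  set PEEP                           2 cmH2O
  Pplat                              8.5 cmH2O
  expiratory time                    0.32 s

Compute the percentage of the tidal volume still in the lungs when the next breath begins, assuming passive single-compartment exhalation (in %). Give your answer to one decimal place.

Flow: 71 L/min ÷ 60 = 1.1833 L/s.
R = (PIP − Pplat)/V̇ = (11.0 − 8.5) / 1.1833 = 2.5/1.1833 = 2.113 cmH2O·s/L.
C = Vt/(Pplat − PEEP) = 525.0 / (8.5 − 2) = 525.0/6.5 = 80.769 mL/cmH2O.
τ = R × C = 2.113 × 0.08077 L/cmH2O = 0.1707 s.
Fraction remaining at end-expiration = e^(−Te/τ) = e^(−0.32/0.1707) = 0.1534 → 15.34%.

15.3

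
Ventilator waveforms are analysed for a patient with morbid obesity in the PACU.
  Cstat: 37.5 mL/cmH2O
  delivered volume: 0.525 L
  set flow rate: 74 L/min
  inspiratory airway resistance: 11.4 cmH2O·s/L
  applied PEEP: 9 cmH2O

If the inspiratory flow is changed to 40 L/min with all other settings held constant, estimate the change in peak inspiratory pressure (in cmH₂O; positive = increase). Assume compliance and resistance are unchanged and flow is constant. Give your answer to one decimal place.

-6.5

Flow: 74 L/min ÷ 60 = 1.2333 L/s.
New flow: 40 L/min ÷ 60 = 0.6667 L/s.
PIP = Vt/C + R·V̇ + PEEP (constant-flow equation of motion).
Only the resistive term changes: ΔPIP = R × ΔV̇ = 11.4 × (0.6667 − 1.2333) = 11.4 × -0.5666 = -6.459 cmH2O.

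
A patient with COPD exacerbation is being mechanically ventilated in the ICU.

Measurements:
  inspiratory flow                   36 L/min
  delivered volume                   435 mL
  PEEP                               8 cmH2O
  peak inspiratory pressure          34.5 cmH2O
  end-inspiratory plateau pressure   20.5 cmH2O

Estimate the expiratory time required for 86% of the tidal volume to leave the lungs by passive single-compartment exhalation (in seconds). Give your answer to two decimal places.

1.60

Flow: 36 L/min ÷ 60 = 0.6 L/s.
R = (PIP − Pplat)/V̇ = (34.5 − 20.5) / 0.6 = 14.0/0.6 = 23.333 cmH2O·s/L.
C = Vt/(Pplat − PEEP) = 435.0 / (20.5 − 8) = 435.0/12.5 = 34.8 mL/cmH2O.
τ = R × C = 23.333 × 0.0348 L/cmH2O = 0.812 s.
t = −τ·ln(1 − 0.86) = −0.812·ln(0.14) = 1.596 s.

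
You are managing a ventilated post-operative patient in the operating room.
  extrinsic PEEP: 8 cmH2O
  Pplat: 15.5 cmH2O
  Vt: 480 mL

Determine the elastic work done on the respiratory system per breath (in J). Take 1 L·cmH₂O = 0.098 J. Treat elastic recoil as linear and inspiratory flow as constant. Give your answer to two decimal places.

Elastic work ≈ ½ × (Pplat − PEEP) × Vt = 0.5 × (15.5 − 8) × 0.480 L = 0.5 × 7.5 × 0.480 = 1.8 L·cmH2O.
× 0.098 J/(L·cmH2O) → 0.1764 J.

0.18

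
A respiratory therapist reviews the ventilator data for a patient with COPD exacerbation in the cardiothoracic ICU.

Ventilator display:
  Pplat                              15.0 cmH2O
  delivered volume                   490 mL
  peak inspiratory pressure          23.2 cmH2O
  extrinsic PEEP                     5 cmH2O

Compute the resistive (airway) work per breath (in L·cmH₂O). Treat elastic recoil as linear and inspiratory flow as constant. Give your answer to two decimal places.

With constant inspiratory flow the resistive pressure is constant at PIP − Pplat = 23.2 − 15.0 = 8.2 cmH2O, so resistive work = 8.2 × 0.490 = 4.018 L·cmH2O.

4.02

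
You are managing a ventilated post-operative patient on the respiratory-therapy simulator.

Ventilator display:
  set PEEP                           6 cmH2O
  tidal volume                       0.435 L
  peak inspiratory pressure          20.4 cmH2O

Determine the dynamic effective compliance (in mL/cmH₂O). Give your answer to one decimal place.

30.2

Dynamic compliance = Vt / (PIP − PEEP) = 435 / (20.4 − 6) = 435 / 14.4 = 30.208 mL/cmH2O.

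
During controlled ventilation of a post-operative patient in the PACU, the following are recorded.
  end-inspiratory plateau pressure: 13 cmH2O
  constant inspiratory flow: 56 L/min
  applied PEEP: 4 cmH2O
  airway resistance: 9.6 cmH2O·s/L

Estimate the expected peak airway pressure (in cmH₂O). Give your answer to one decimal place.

Flow: 56 L/min ÷ 60 = 0.9333 L/s.
PIP = Pplat + Raw × flow = 13 + 9.6 × 0.9333 = 13 + 8.96 = 21.96 cmH2O.

22.0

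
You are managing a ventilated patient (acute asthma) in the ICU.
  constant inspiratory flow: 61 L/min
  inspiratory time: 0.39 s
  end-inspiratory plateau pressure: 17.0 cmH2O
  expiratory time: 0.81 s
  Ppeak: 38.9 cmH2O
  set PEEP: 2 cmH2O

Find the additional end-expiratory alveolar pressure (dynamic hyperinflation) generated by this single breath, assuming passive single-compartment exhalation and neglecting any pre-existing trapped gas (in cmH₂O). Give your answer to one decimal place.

3.6

Flow: 61 L/min ÷ 60 = 1.0167 L/s.
Vt = flow × Ti = 1.0167 L/s × 0.39 s × 1000 mL/L = 396.51 mL.
R = (PIP − Pplat)/V̇ = (38.9 − 17.0) / 1.0167 = 21.9/1.0167 = 21.54 cmH2O·s/L.
C = Vt/(Pplat − PEEP) = 396.51 / (17.0 − 2) = 396.51/15.0 = 26.434 mL/cmH2O.
τ = R × C = 21.54 × 0.02643 L/cmH2O = 0.5693 s.
Fraction remaining = e^(−Te/τ) = e^(−0.81/0.5693) = 0.241; trapped volume = 396.51 × 0.241 = 95.559 mL.
Additional alveolar pressure from trapping ≈ V_trapped / C = 95.559 / 26.434 = 3.615 cmH2O.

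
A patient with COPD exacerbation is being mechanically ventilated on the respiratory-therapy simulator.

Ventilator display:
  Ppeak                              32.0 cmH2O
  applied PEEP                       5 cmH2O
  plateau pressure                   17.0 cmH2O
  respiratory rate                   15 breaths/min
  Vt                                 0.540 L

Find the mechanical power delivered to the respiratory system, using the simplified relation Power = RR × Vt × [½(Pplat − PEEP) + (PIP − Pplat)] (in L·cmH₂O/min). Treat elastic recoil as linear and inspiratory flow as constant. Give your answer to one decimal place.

170.1

Per-breath work = Vt × [½(Pplat−PEEP) + (PIP−Pplat)] = 0.540 × [0.5×12.0 + 15.0] = 0.540 × 21.0 = 11.34 L·cmH2O.
Power = 15 × 11.34 = 170.1 L·cmH2O/min.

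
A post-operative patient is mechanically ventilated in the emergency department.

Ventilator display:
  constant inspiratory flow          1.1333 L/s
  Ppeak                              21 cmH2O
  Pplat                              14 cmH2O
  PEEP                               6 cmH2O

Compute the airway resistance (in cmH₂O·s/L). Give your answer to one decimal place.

6.2

Raw = (PIP − Pplat) / flow = (21 − 14) / 1.1333 = 7.0 / 1.1333 = 6.177 cmH2O·s/L.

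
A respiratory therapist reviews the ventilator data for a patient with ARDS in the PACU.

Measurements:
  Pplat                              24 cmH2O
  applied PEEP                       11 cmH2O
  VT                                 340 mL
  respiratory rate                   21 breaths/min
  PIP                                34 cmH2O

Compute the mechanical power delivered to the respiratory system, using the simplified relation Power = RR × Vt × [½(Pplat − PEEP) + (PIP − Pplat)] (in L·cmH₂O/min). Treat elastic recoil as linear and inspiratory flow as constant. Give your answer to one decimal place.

Per-breath work = Vt × [½(Pplat−PEEP) + (PIP−Pplat)] = 0.340 × [0.5×13.0 + 10.0] = 0.340 × 16.5 = 5.61 L·cmH2O.
Power = 21 × 5.61 = 117.81 L·cmH2O/min.

117.8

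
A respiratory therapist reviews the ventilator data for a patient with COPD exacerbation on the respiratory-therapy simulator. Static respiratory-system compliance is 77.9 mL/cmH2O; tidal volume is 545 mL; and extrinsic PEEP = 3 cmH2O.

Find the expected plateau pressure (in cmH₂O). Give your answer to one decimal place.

10.0

Pplat = PEEP + Vt / Cstat = 3 + 545 / 77.9 = 3 + 6.996 = 9.996 cmH2O.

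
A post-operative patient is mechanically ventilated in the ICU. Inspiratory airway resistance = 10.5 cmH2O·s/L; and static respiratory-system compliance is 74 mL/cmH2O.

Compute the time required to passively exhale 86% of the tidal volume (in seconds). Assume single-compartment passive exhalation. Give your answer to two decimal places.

τ = R × C = 10.5 × 74 mL/cmH2O = 10.5 × 0.074 L/cmH2O = 0.777 s.
Exhaled fraction f = 1 − e^(−t/τ) → t = −τ·ln(1 − f) = −0.777·ln(0.14) = 1.528 s.

1.53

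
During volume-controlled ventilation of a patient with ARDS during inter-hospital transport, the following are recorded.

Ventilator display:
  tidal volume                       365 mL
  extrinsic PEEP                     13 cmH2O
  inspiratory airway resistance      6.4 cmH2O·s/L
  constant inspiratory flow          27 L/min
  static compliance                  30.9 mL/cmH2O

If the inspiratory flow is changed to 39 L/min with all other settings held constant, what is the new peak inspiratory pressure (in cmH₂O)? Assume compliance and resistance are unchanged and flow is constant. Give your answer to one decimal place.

Flow: 27 L/min ÷ 60 = 0.45 L/s.
New flow: 39 L/min ÷ 60 = 0.65 L/s.
PIP = Vt/C + R·V̇ + PEEP (constant-flow equation of motion).
Only the resistive term changes: ΔPIP = R × ΔV̇ = 6.4 × (0.65 − 0.45) = 6.4 × 0.2 = 1.28 cmH2O.
Original PIP = 365/30.9 + 6.4×0.45 + 13 = 27.692 cmH2O; new PIP = 27.692 + (1.28) = 28.972 cmH2O.

29.0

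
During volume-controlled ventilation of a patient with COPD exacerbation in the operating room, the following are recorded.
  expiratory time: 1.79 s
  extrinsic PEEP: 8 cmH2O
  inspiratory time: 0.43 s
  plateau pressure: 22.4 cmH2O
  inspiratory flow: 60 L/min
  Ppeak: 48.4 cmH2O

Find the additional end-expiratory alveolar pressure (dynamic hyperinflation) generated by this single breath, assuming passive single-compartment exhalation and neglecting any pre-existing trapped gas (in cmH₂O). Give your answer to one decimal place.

1.4

Flow: 60 L/min ÷ 60 = 1 L/s.
Vt = flow × Ti = 1 L/s × 0.43 s × 1000 mL/L = 430.0 mL.
R = (PIP − Pplat)/V̇ = (48.4 − 22.4) / 1 = 26.0/1 = 26.0 cmH2O·s/L.
C = Vt/(Pplat − PEEP) = 430.0 / (22.4 − 8) = 430.0/14.4 = 29.861 mL/cmH2O.
τ = R × C = 26.0 × 0.02986 L/cmH2O = 0.7764 s.
Fraction remaining = e^(−Te/τ) = e^(−1.79/0.7764) = 0.09971; trapped volume = 430.0 × 0.09971 = 42.875 mL.
Additional alveolar pressure from trapping ≈ V_trapped / C = 42.875 / 29.861 = 1.436 cmH2O.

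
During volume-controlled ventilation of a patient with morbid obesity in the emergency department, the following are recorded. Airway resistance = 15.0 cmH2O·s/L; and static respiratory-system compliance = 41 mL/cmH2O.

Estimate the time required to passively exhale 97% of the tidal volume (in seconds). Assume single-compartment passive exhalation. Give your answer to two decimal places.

2.16

τ = R × C = 15.0 × 41 mL/cmH2O = 15.0 × 0.041 L/cmH2O = 0.615 s.
Exhaled fraction f = 1 − e^(−t/τ) → t = −τ·ln(1 − f) = −0.615·ln(0.03) = 2.157 s.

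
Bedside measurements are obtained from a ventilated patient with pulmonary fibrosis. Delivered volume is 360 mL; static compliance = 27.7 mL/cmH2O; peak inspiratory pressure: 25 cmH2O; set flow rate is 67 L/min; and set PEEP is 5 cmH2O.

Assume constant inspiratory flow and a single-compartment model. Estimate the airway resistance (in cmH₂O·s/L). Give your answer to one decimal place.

6.3

Flow: 67 L/min ÷ 60 = 1.1167 L/s.
Equation of motion (constant flow): PIP = Vt/C + R·V̇ + PEEP.
R·V̇ = PIP − Vt/C − PEEP = 25 − 360/27.7 − 5 = 25 − 12.996 − 5 = 7.004 cmH2O.
R = 7.004 / 1.1167 = 6.272 cmH2O·s/L.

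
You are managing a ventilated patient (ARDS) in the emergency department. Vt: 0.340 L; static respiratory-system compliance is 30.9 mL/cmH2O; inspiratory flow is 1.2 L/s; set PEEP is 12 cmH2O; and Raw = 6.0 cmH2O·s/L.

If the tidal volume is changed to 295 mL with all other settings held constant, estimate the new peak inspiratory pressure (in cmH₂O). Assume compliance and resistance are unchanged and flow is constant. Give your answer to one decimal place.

PIP = Vt/C + R·V̇ + PEEP (constant-flow equation of motion).
Only the elastic term changes: ΔPIP = ΔVt / C = (295 − 340) / 30.9 = -1.456 cmH2O.
Original PIP = 340/30.9 + 6.0×1.2 + 12 = 30.203 cmH2O; new PIP = 30.203 + (-1.456) = 28.747 cmH2O.

28.7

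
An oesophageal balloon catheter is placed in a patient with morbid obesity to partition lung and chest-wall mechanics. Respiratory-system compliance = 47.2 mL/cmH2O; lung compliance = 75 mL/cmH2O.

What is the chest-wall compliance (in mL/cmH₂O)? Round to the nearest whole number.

127

1/Ccw = 1/Crs − 1/CL.
1/Ccw = 1/47.2 − 1/75 = 0.007853.
Ccw = 127.34 mL/cmH2O.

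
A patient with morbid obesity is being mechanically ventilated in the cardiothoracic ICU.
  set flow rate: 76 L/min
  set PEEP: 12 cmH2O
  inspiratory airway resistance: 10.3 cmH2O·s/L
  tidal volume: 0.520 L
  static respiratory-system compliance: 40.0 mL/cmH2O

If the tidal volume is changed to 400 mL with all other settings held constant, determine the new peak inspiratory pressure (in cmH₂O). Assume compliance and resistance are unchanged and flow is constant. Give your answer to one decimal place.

35.0

Flow: 76 L/min ÷ 60 = 1.2667 L/s.
PIP = Vt/C + R·V̇ + PEEP (constant-flow equation of motion).
Only the elastic term changes: ΔPIP = ΔVt / C = (400 − 520) / 40.0 = -3.0 cmH2O.
Original PIP = 520/40.0 + 10.3×1.2667 + 12 = 38.047 cmH2O; new PIP = 38.047 + (-3.0) = 35.047 cmH2O.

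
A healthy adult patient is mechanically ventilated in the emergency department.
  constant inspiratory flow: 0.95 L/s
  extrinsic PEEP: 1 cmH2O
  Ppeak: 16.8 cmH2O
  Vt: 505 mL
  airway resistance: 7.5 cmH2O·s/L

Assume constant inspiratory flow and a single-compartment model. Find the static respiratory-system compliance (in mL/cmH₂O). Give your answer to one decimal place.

58.2

Equation of motion (constant flow): PIP = Vt/C + R·V̇ + PEEP.
Vt/C = PIP − R·V̇ − PEEP = 16.8 − 7.5×0.95 − 1 = 16.8 − 7.125 − 1 = 8.675 cmH2O.
C = Vt / 8.675 = 505 / 8.675 = 58.213 mL/cmH2O.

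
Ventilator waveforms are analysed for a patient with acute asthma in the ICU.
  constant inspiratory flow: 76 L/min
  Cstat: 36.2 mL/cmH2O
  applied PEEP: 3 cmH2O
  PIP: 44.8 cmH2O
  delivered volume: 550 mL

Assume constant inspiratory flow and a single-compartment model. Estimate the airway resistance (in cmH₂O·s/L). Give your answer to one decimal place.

21.0

Flow: 76 L/min ÷ 60 = 1.2667 L/s.
Equation of motion (constant flow): PIP = Vt/C + R·V̇ + PEEP.
R·V̇ = PIP − Vt/C − PEEP = 44.8 − 550/36.2 − 3 = 44.8 − 15.193 − 3 = 26.607 cmH2O.
R = 26.607 / 1.2667 = 21.005 cmH2O·s/L.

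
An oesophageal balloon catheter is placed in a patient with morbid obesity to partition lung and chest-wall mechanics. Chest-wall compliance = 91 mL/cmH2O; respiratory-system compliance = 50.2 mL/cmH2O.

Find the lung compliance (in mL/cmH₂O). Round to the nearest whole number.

1/CL = 1/Crs − 1/Ccw.
1/CL = 1/50.2 − 1/91 = 0.008931.
CL = 111.97 mL/cmH2O.

112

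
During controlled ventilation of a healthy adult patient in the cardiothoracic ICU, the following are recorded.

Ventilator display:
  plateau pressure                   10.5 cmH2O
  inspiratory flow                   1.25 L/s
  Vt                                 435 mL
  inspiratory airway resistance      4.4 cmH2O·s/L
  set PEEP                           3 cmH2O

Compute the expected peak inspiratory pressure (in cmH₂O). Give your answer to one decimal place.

PIP = Pplat + Raw × flow = 10.5 + 4.4 × 1.25 = 10.5 + 5.5 = 16.0 cmH2O.

16.0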